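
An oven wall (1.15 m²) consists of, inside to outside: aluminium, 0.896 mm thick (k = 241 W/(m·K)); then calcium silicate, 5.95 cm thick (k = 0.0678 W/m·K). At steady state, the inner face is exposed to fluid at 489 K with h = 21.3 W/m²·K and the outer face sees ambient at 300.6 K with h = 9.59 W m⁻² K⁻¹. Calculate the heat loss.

Q = 211 W

Series thermal resistances, inner to outer:
  R_conv,in = 1/(hA) = 1/(21.3·1.15) = 0.04082 K/W
  R_aluminium = L/(kA) = 8.96×10^-4/(241·1.15) = 3.233×10^-6 K/W
  R_calcium silicate = L/(kA) = 0.0595/(0.0678·1.15) = 0.7631 K/W
  R_conv,out = 1/(hA) = 1/(9.59·1.15) = 0.09067 K/W
ΣR = 0.04082 + 3.233×10^-6 + 0.7631 + 0.09067 = 0.8946 K/W
Q = ΔT/ΣR = (489 K − 300.6 K)/0.8946 = 211 W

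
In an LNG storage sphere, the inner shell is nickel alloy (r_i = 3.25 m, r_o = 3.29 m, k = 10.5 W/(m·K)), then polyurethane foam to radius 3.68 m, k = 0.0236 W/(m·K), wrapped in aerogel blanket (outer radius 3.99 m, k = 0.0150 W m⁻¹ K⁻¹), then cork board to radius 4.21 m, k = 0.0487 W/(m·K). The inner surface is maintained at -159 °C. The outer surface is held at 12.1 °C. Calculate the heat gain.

Q = 707 W

Resistance network (inner→outer):
  R_nickel alloy = (1/3.25 − 1/3.29)/(4πk) = 0.003741/(4π·10.5) = 2.835×10^-5 K/W
  R_polyurethane foam = (1/3.29 − 1/3.68)/(4πk) = 0.03221/(4π·0.0236) = 0.1086 K/W
  R_aerogel blanket = (1/3.68 − 1/3.99)/(4πk) = 0.02111/(4π·0.0150) = 0.1120 K/W
  R_cork board = (1/3.99 − 1/4.21)/(4πk) = 0.01310/(4π·0.0487) = 0.02140 K/W
ΣR = 2.835×10^-5 + 0.1086 + 0.1120 + 0.02140 = 0.2420 K/W
Q = ΔT/ΣR = (-159 °C − 12.1 °C)/0.2420 = -707 W
(Negative Q ⇒ heat flows inward; heat gain = 707 W.)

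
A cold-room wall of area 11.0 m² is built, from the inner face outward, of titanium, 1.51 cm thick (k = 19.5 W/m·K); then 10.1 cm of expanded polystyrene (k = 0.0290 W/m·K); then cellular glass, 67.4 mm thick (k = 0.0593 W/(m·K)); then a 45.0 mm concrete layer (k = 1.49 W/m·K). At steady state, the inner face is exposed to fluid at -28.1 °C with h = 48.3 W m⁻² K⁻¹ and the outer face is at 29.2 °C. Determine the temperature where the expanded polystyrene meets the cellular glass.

T = 14.9 °C

Resistance network (inner→outer):
  R_conv,in = 1/(hA) = 1/(48.3·11.0) = 0.001882 K/W
  R_titanium = L/(kA) = 0.0151/(19.5·11.0) = 7.040×10^-5 K/W
  R_expanded polystyrene = L/(kA) = 0.101/(0.0290·11.0) = 0.3166 K/W
  R_cellular glass = L/(kA) = 0.0674/(0.0593·11.0) = 0.1033 K/W
  R_concrete = L/(kA) = 0.0450/(1.49·11.0) = 0.002746 K/W
ΣR = 0.001882 + 7.040×10^-5 + 0.3166 + 0.1033 + 0.002746 = 0.4246 K/W
Q = ΔT/ΣR = (-28.1 °C − 29.2 °C)/0.4246 = -135.0 W
From the inner boundary to the expanded polystyrene/cellular glass interface, ΣR_partial = 0.3186 K/W.
T_interface = T_in − Q·ΣR_partial = -28.1 °C − (-135.0)(0.3186) = 14.9 °C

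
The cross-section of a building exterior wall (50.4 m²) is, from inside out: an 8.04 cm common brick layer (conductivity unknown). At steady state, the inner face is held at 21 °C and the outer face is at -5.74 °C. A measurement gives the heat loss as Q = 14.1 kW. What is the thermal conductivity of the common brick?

k = 0.841 W/m·K

ΣR = ΔT/Q = |21 − -5.74|/14100 = 0.001896 K/W
L/(kA) = 0.001896 ⇒ k = 0.0804/(0.001896·50.4) = 0.841 W/m·K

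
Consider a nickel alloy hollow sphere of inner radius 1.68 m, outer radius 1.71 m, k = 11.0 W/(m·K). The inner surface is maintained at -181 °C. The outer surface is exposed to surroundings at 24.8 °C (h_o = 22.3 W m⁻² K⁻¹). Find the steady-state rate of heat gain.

Treat each layer as a resistance in series:
  R_nickel alloy = (1/1.68 − 1/1.71)/(4πk) = 0.01044/(4π·11.0) = 7.555×10^-5 K/W
  R_conv,out = 1/(4πr²h) = 1/(4π·1.71²·22.3) = 0.001220 K/W
ΣR = 7.555×10^-5 + 0.001220 = 0.001296 K/W
Q = ΔT/ΣR = (-181 °C − 24.8 °C)/0.001296 = -1.59×10^5 W
(Negative Q ⇒ heat flows inward; heat gain = 1.59×10^5 W.)

Q = 1.59×10^5 W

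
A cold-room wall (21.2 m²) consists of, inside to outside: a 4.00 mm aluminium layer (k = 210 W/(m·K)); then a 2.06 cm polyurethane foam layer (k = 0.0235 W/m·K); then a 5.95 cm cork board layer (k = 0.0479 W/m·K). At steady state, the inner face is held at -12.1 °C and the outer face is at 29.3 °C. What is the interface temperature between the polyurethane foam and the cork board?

T = 5.03 °C

Series thermal resistances, inner to outer:
  R_aluminium = L/(kA) = 0.00400/(210·21.2) = 8.985×10^-7 K/W
  R_polyurethane foam = L/(kA) = 0.0206/(0.0235·21.2) = 0.04135 K/W
  R_cork board = L/(kA) = 0.0595/(0.0479·21.2) = 0.05859 K/W
ΣR = 8.985×10^-7 + 0.04135 + 0.05859 = 0.09994 K/W
Q = ΔT/ΣR = (-12.1 °C − 29.3 °C)/0.09994 = -414.2 W
From the inner boundary to the polyurethane foam/cork board interface, ΣR_partial = 0.04135 K/W.
T_interface = T_in − Q·ΣR_partial = -12.1 °C − (-414.2)(0.04135) = 5.03 °C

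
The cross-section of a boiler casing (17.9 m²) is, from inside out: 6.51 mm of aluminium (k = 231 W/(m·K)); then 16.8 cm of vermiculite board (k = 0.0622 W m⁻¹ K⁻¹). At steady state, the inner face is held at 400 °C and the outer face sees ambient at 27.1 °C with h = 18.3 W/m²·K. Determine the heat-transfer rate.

Series thermal resistances, inner to outer:
  R_aluminium = L/(kA) = 0.00651/(231·17.9) = 1.574×10^-6 K/W
  R_vermiculite board = L/(kA) = 0.168/(0.0622·17.9) = 0.1509 K/W
  R_conv,out = 1/(hA) = 1/(18.3·17.9) = 0.003053 K/W
ΣR = 1.574×10^-6 + 0.1509 + 0.003053 = 0.1540 K/W
Q = ΔT/ΣR = (400 °C − 27.1 °C)/0.1540 = 2420 W

Q = 2420 W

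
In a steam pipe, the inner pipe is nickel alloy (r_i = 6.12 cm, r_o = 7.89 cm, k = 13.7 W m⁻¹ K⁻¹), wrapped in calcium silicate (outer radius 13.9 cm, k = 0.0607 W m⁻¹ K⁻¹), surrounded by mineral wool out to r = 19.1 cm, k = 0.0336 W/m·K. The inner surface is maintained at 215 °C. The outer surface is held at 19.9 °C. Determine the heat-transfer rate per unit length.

Q' = 65.2 W/m

Resistance network (inner→outer):
  R'_nickel alloy = ln(0.0789/0.0612)/(2πk) = 0.2540/(2π·13.7) = 0.002951 m·K/W
  R'_calcium silicate = ln(0.139/0.0789)/(2πk) = 0.5663/(2π·0.0607) = 1.485 m·K/W
  R'_mineral wool = ln(0.191/0.139)/(2πk) = 0.3178/(2π·0.0336) = 1.505 m·K/W
ΣR = 0.002951 + 1.485 + 1.505 = 2.993 m·K/W
Q' = ΔT/ΣR = (215 °C − 19.9 °C)/2.993 = 65.2 W/m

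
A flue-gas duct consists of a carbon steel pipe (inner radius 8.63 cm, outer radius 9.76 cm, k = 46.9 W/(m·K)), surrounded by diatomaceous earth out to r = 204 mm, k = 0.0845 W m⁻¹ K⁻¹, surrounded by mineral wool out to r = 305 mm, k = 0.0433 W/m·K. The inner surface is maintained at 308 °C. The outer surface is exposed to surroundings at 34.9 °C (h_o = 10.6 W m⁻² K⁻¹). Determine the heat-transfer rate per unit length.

Q' = 93.6 W/m

Resistance network (inner→outer):
  R'_carbon steel = ln(0.0976/0.0863)/(2πk) = 0.1230/(2π·46.9) = 4.176×10^-4 m·K/W
  R'_diatomaceous earth = ln(0.204/0.0976)/(2πk) = 0.7372/(2π·0.0845) = 1.389 m·K/W
  R'_mineral wool = ln(0.305/0.204)/(2πk) = 0.4022/(2π·0.0433) = 1.478 m·K/W
  R'_conv,out = 1/(2πr h) = 1/(2π·0.305·10.6) = 0.04923 m·K/W
ΣR = 4.176×10^-4 + 1.389 + 1.478 + 0.04923 = 2.917 m·K/W
Q' = ΔT/ΣR = (308 °C − 34.9 °C)/2.917 = 93.6 W/m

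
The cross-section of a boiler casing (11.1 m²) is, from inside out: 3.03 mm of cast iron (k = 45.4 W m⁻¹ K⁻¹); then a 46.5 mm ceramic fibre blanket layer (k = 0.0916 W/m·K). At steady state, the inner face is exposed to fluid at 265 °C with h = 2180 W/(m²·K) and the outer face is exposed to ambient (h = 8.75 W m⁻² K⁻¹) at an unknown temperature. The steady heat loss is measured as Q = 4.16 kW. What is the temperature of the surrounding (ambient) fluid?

T_out = 31.7 °C

Sum the resistances:
  R_conv,in = 1/(hA) = 1/(2180·11.1) = 4.133×10^-5 K/W
  R_cast iron = L/(kA) = 0.00303/(45.4·11.1) = 6.013×10^-6 K/W
  R_ceramic fibre blanket = L/(kA) = 0.0465/(0.0916·11.1) = 0.04573 K/W
  R_conv,out = 1/(hA) = 1/(8.75·11.1) = 0.01030 K/W
ΣR = 0.05608 K/W
ΔT = Q·ΣR = 4160 × 0.05608 = 233.3 K
Heat flows outward, so T_out = T_in − ΔT = 265 − 233.3 = 31.7 °C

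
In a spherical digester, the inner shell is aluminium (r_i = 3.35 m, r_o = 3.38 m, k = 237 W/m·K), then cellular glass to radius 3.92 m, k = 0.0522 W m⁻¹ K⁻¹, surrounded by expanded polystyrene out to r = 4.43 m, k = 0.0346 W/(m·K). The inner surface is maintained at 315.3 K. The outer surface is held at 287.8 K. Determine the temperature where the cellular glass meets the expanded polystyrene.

Resistance network (inner→outer):
  R_aluminium = (1/3.35 − 1/3.38)/(4πk) = 0.002649/(4π·237) = 8.896×10^-7 K/W
  R_cellular glass = (1/3.38 − 1/3.92)/(4πk) = 0.04076/(4π·0.0522) = 0.06213 K/W
  R_expanded polystyrene = (1/3.92 − 1/4.43)/(4πk) = 0.02937/(4π·0.0346) = 0.06755 K/W
ΣR = 8.896×10^-7 + 0.06213 + 0.06755 = 0.1297 K/W
Q = ΔT/ΣR = (315.3 K − 287.8 K)/0.1297 = 212.0 W
From the inner boundary to the cellular glass/expanded polystyrene interface, ΣR_partial = 0.06213 K/W.
T_interface = T_in − Q·ΣR_partial = 315.3 K − (212.0)(0.06213) = 302.1 K

T = 302.1 K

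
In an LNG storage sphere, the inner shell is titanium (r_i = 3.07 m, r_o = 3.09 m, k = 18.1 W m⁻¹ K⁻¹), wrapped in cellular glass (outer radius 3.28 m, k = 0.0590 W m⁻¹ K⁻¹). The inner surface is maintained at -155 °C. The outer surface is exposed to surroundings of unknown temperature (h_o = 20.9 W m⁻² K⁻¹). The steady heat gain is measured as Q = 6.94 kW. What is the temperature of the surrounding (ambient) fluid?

T_out = 23.0 °C

Sum the resistances:
  R_titanium = (1/3.07 − 1/3.09)/(4πk) = 0.002108/(4π·18.1) = 9.269×10^-6 K/W
  R_cellular glass = (1/3.09 − 1/3.28)/(4πk) = 0.01875/(4π·0.0590) = 0.02528 K/W
  R_conv,out = 1/(4πr²h) = 1/(4π·3.28²·20.9) = 3.539×10^-4 K/W
ΣR = 0.02565 K/W
ΔT = Q·ΣR = 6940 × 0.02565 = 178.0 K
Heat flows inward, so T_out = T_in + ΔT = -155 + 178.0 = 23.0 °C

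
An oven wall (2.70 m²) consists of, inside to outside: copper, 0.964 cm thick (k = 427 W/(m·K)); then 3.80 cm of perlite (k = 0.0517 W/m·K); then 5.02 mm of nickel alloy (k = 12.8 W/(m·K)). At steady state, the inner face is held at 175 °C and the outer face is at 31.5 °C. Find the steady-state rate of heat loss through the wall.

Treat each layer as a resistance in series:
  R_copper = L/(kA) = 0.00964/(427·2.70) = 8.362×10^-6 K/W
  R_perlite = L/(kA) = 0.0380/(0.0517·2.70) = 0.2722 K/W
  R_nickel alloy = L/(kA) = 0.00502/(12.8·2.70) = 1.453×10^-4 K/W
ΣR = 8.362×10^-6 + 0.2722 + 1.453×10^-4 = 0.2724 K/W
Q = ΔT/ΣR = (175 °C − 31.5 °C)/0.2724 = 527 W

Q = 527 W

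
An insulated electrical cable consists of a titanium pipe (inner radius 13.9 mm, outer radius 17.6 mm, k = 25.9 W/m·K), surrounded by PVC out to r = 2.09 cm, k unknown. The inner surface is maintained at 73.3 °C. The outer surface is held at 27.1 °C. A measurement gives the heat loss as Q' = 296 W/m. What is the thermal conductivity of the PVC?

ΣR = ΔT/Q' = |73.3 − 27.1|/296 = 0.1561 m·K/W
Known resistances:
  R'_titanium = ln(0.0176/0.0139)/(2πk) = 0.2360/(2π·25.9) = 0.001450 m·K/W
R_PVC = ΣR − ΣR_known = 0.1561 − 0.001450 = 0.1546 m·K/W
ln(r₂/r₁)/(2πk) = 0.1546 ⇒ k = 0.1719/(2π·0.1546) = 0.177 W/m·K

k = 0.177 W/m·K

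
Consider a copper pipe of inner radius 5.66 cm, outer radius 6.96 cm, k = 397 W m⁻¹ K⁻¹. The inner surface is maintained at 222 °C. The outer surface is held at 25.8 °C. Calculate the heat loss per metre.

Q' = 2πk·ΔT/ln(r₂/r₁) = 2π × 397 × 196.2 / ln(0.0696/0.0566) = 2.37×10^6 W/m

Q' = 2370 kW/m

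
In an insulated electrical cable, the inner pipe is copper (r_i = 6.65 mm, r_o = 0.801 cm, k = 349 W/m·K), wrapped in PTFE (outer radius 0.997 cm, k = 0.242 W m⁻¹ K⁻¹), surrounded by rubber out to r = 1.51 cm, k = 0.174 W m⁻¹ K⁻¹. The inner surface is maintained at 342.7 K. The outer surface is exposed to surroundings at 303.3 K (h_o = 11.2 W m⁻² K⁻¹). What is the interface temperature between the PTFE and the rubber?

Resistance network (inner→outer):
  R'_copper = ln(0.00801/0.00665)/(2πk) = 0.1861/(2π·349) = 8.486×10^-5 m·K/W
  R'_PTFE = ln(0.00997/0.00801)/(2πk) = 0.2189/(2π·0.242) = 0.1440 m·K/W
  R'_rubber = ln(0.0151/0.00997)/(2πk) = 0.4151/(2π·0.174) = 0.3797 m·K/W
  R'_conv,out = 1/(2πr h) = 1/(2π·0.0151·11.2) = 0.9411 m·K/W
ΣR = 8.486×10^-5 + 0.1440 + 0.3797 + 0.9411 = 1.465 m·K/W
Q' = ΔT/ΣR = (342.7 K − 303.3 K)/1.465 = 26.89 W/m
From the inner boundary to the PTFE/rubber interface, ΣR_partial = 0.1441 m·K/W.
T_interface = T_in − Q'·ΣR_partial = 342.7 K − (26.89)(0.1441) = 338.8 K

T = 338.8 K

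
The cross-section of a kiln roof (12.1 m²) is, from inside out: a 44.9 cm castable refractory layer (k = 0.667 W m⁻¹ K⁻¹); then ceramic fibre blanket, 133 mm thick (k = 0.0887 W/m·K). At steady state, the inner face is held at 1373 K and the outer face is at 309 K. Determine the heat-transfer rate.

Series thermal resistances, inner to outer:
  R_castable refractory = L/(kA) = 0.449/(0.667·12.1) = 0.05563 K/W
  R_ceramic fibre blanket = L/(kA) = 0.133/(0.0887·12.1) = 0.1239 K/W
ΣR = 0.05563 + 0.1239 = 0.1795 K/W
Q = ΔT/ΣR = (1373 K − 309 K)/0.1795 = 5930 W

Q = 5930 W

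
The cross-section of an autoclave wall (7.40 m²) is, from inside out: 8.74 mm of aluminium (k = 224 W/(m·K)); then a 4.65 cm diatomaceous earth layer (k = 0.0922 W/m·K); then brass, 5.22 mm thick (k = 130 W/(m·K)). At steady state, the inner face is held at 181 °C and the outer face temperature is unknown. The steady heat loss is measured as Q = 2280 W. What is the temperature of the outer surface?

Sum the resistances:
  R_aluminium = L/(kA) = 0.00874/(224·7.40) = 5.273×10^-6 K/W
  R_diatomaceous earth = L/(kA) = 0.0465/(0.0922·7.40) = 0.06815 K/W
  R_brass = L/(kA) = 0.00522/(130·7.40) = 5.426×10^-6 K/W
ΣR = 0.06816 K/W
ΔT = Q·ΣR = 2280 × 0.06816 = 155.4 K
Heat flows outward, so T_out = T_in − ΔT = 181 − 155.4 = 25.6 °C

T_out = 25.6 °C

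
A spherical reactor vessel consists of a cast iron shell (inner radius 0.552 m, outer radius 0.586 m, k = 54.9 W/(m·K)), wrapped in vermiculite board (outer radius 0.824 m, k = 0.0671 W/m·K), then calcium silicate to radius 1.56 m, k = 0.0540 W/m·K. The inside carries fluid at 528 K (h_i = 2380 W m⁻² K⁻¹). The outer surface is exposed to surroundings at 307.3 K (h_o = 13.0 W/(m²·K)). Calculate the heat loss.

Q = 154 W

Series thermal resistances, inner to outer:
  R_conv,in = 1/(4πr²h) = 1/(4π·0.552²·2380) = 1.097×10^-4 K/W
  R_cast iron = (1/0.552 − 1/0.586)/(4πk) = 0.1051/(4π·54.9) = 1.524×10^-4 K/W
  R_vermiculite board = (1/0.586 − 1/0.824)/(4πk) = 0.4929/(4π·0.0671) = 0.5845 K/W
  R_calcium silicate = (1/0.824 − 1/1.56)/(4πk) = 0.5726/(4π·0.0540) = 0.8438 K/W
  R_conv,out = 1/(4πr²h) = 1/(4π·1.56²·13.0) = 0.002515 K/W
ΣR = 1.097×10^-4 + 1.524×10^-4 + 0.5845 + 0.8438 + 0.002515 = 1.431 K/W
Q = ΔT/ΣR = (528 K − 307.3 K)/1.431 = 154 W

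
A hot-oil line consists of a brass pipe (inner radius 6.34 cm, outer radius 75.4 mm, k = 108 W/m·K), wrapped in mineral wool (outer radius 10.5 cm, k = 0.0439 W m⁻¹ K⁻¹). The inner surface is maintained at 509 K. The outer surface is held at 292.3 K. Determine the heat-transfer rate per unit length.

Resistance network (inner→outer):
  R'_brass = ln(0.0754/0.0634)/(2πk) = 0.1733/(2π·108) = 2.554×10^-4 m·K/W
  R'_mineral wool = ln(0.105/0.0754)/(2πk) = 0.3312/(2π·0.0439) = 1.201 m·K/W
ΣR = 2.554×10^-4 + 1.201 = 1.201 m·K/W
Q' = ΔT/ΣR = (509 K − 292.3 K)/1.201 = 180 W/m

Q' = 180 W/m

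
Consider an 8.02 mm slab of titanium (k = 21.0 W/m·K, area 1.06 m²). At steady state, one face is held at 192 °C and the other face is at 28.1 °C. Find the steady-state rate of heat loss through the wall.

Q = 455 kW

Q = kA·ΔT/L = 21.0 × 1.06 × |192 °C − 28.1 °C| / 0.00802 = 4.55×10^5 W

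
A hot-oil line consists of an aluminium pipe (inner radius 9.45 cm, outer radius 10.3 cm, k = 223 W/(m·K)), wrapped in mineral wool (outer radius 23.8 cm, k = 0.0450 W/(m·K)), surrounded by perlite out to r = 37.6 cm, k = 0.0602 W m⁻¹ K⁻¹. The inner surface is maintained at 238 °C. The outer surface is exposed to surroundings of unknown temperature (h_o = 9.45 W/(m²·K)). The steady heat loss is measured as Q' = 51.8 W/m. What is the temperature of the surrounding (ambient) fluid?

T_out = 19.6 °C

Sum the resistances:
  R'_aluminium = ln(0.103/0.0945)/(2πk) = 0.08613/(2π·223) = 6.147×10^-5 m·K/W
  R'_mineral wool = ln(0.238/0.103)/(2πk) = 0.8375/(2π·0.0450) = 2.962 m·K/W
  R'_perlite = ln(0.376/0.238)/(2πk) = 0.4573/(2π·0.0602) = 1.209 m·K/W
  R'_conv,out = 1/(2πr h) = 1/(2π·0.376·9.45) = 0.04479 m·K/W
ΣR = 4.216 m·K/W
ΔT = Q'·ΣR = 51.8 × 4.216 = 218.4 K
Heat flows outward, so T_out = T_in − ΔT = 238 − 218.4 = 19.6 °C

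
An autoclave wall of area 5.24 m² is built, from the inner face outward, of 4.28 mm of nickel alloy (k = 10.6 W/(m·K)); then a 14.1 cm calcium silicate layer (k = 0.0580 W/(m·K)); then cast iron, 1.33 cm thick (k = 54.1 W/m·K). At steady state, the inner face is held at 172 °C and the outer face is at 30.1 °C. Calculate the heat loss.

Q = 306 W

Resistance network (inner→outer):
  R_nickel alloy = L/(kA) = 0.00428/(10.6·5.24) = 7.706×10^-5 K/W
  R_calcium silicate = L/(kA) = 0.141/(0.0580·5.24) = 0.4639 K/W
  R_cast iron = L/(kA) = 0.0133/(54.1·5.24) = 4.692×10^-5 K/W
ΣR = 7.706×10^-5 + 0.4639 + 4.692×10^-5 = 0.4640 K/W
Q = ΔT/ΣR = (172 °C − 30.1 °C)/0.4640 = 306 W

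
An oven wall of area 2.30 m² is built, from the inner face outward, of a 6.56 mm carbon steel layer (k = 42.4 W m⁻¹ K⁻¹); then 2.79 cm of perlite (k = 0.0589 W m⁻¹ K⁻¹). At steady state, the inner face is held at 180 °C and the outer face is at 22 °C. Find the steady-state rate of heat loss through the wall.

Q = 767 W

Resistance network (inner→outer):
  R_carbon steel = L/(kA) = 0.00656/(42.4·2.30) = 6.727×10^-5 K/W
  R_perlite = L/(kA) = 0.0279/(0.0589·2.30) = 0.2059 K/W
ΣR = 6.727×10^-5 + 0.2059 = 0.2060 K/W
Q = ΔT/ΣR = (180 °C − 22 °C)/0.2060 = 767 W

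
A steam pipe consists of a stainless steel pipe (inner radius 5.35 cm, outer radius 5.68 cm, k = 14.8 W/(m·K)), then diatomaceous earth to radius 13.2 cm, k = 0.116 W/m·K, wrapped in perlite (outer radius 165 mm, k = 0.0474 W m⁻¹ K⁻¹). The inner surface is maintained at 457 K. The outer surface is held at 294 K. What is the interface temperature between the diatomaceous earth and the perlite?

Resistance network (inner→outer):
  R'_stainless steel = ln(0.0568/0.0535)/(2πk) = 0.05985/(2π·14.8) = 6.437×10^-4 m·K/W
  R'_diatomaceous earth = ln(0.132/0.0568)/(2πk) = 0.8433/(2π·0.116) = 1.157 m·K/W
  R'_perlite = ln(0.165/0.132)/(2πk) = 0.2231/(2π·0.0474) = 0.7492 m·K/W
ΣR = 6.437×10^-4 + 1.157 + 0.7492 = 1.907 m·K/W
Q' = ΔT/ΣR = (457 K − 294 K)/1.907 = 85.47 W/m
From the inner boundary to the diatomaceous earth/perlite interface, ΣR_partial = 1.158 m·K/W.
T_interface = T_in − Q'·ΣR_partial = 457 K − (85.47)(1.158) = 358.0 K

T = 358.0 K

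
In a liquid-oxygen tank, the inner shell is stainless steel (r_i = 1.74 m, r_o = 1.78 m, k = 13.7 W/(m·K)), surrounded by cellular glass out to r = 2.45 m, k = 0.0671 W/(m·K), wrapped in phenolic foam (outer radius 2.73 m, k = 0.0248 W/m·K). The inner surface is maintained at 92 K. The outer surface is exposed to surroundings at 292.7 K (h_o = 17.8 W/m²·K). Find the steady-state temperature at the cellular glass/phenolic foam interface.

Series thermal resistances, inner to outer:
  R_stainless steel = (1/1.74 − 1/1.78)/(4πk) = 0.01291/(4π·13.7) = 7.502×10^-5 K/W
  R_cellular glass = (1/1.78 − 1/2.45)/(4πk) = 0.1536/(4π·0.0671) = 0.1822 K/W
  R_phenolic foam = (1/2.45 − 1/2.73)/(4πk) = 0.04186/(4π·0.0248) = 0.1343 K/W
  R_conv,out = 1/(4πr²h) = 1/(4π·2.73²·17.8) = 5.999×10^-4 K/W
ΣR = 7.502×10^-5 + 0.1822 + 0.1343 + 5.999×10^-4 = 0.3172 K/W
Q = ΔT/ΣR = (92 K − 292.7 K)/0.3172 = -632.7 W
From the inner boundary to the cellular glass/phenolic foam interface, ΣR_partial = 0.1823 K/W.
T_interface = T_in − Q·ΣR_partial = 92 K − (-632.7)(0.1823) = 207.3 K

T = 207.3 K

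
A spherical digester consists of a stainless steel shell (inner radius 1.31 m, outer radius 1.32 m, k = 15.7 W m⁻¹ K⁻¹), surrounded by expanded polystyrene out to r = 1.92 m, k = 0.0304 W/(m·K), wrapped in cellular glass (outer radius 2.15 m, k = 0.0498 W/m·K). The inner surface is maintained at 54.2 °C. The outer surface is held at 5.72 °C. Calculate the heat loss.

Resistance network (inner→outer):
  R_stainless steel = (1/1.31 − 1/1.32)/(4πk) = 0.005783/(4π·15.7) = 2.931×10^-5 K/W
  R_expanded polystyrene = (1/1.32 − 1/1.92)/(4πk) = 0.2367/(4π·0.0304) = 0.6197 K/W
  R_cellular glass = (1/1.92 − 1/2.15)/(4πk) = 0.05572/(4π·0.0498) = 0.08903 K/W
ΣR = 2.931×10^-5 + 0.6197 + 0.08903 = 0.7088 K/W
Q = ΔT/ΣR = (54.2 °C − 5.72 °C)/0.7088 = 68.4 W

Q = 68.4 W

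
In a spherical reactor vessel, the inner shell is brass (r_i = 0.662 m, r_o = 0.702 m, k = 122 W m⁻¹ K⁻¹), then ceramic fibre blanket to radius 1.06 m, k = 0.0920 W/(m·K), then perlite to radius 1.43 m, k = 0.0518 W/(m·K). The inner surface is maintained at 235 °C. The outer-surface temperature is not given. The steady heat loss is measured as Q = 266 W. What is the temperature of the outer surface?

T_out = 24.5 °C

Series resistances:
  R_brass = (1/0.662 − 1/0.702)/(4πk) = 0.08607/(4π·122) = 5.614×10^-5 K/W
  R_ceramic fibre blanket = (1/0.702 − 1/1.06)/(4πk) = 0.4811/(4π·0.0920) = 0.4161 K/W
  R_perlite = (1/1.06 − 1/1.43)/(4πk) = 0.2441/(4π·0.0518) = 0.3750 K/W
ΣR = 0.7912 K/W
ΔT = Q·ΣR = 266 × 0.7912 = 210.5 K
Heat flows outward, so T_out = T_in − ΔT = 235 − 210.5 = 24.5 °C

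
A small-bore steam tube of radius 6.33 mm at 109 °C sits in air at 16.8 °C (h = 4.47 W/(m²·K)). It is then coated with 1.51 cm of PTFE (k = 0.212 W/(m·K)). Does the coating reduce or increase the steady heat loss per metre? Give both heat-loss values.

increases: 16.4 → 35.8 W/m

Critical radius for a cylinder: r_cr = k/h = 0.0474 m = 4.74 cm.
Outer radius after coating: r₂ = 0.00633 + 0.0151 = 0.02143 m.
Since r₁ < r_cr and r₂ ≤ r_cr, the coating moves toward the maximum at r_cr — heat loss rises.
Bare: R = 1/(2πr₁h) = 5.625 m·K/W; Q = 92.2/5.625 = 16.4 W/m.
Coated: R = R_cond + R_conv = 2.577 m·K/W; Q = 92.2/2.577 = 35.8 W/m.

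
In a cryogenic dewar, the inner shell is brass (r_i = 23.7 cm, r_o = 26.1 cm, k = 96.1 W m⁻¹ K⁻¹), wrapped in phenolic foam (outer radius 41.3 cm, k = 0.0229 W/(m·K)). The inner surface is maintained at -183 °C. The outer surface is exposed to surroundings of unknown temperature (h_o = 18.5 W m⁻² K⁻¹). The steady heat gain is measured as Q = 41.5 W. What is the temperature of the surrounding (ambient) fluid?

Sum the resistances:
  R_brass = (1/0.237 − 1/0.261)/(4πk) = 0.3880/(4π·96.1) = 3.213×10^-4 K/W
  R_phenolic foam = (1/0.261 − 1/0.413)/(4πk) = 1.410/(4π·0.0229) = 4.900 K/W
  R_conv,out = 1/(4πr²h) = 1/(4π·0.413²·18.5) = 0.02522 K/W
ΣR = 4.926 K/W
ΔT = Q·ΣR = 41.5 × 4.926 = 204.4 K
Heat flows inward, so T_out = T_in + ΔT = -183 + 204.4 = 21.4 °C

T_out = 21.4 °C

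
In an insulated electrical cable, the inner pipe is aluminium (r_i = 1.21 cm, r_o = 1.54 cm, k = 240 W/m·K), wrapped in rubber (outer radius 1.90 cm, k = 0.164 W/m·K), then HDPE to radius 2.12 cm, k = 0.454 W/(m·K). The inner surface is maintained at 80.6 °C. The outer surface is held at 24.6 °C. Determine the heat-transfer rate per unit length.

Q' = 231 W/m

Series thermal resistances, inner to outer:
  R'_aluminium = ln(0.0154/0.0121)/(2πk) = 0.2412/(2π·240) = 1.599×10^-4 m·K/W
  R'_rubber = ln(0.0190/0.0154)/(2πk) = 0.2101/(2π·0.164) = 0.2039 m·K/W
  R'_HDPE = ln(0.0212/0.0190)/(2πk) = 0.1096/(2π·0.454) = 0.03841 m·K/W
ΣR = 1.599×10^-4 + 0.2039 + 0.03841 = 0.2425 m·K/W
Q' = ΔT/ΣR = (80.6 °C − 24.6 °C)/0.2425 = 231 W/m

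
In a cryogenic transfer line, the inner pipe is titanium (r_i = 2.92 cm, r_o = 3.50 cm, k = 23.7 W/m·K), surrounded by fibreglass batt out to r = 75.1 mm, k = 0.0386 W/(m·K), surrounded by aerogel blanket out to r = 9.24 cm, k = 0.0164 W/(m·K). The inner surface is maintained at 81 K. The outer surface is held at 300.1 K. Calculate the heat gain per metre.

Q' = 42.5 W/m

Treat each layer as a resistance in series:
  R'_titanium = ln(0.0350/0.0292)/(2πk) = 0.1812/(2π·23.7) = 0.001217 m·K/W
  R'_fibreglass batt = ln(0.0751/0.0350)/(2πk) = 0.7635/(2π·0.0386) = 3.148 m·K/W
  R'_aerogel blanket = ln(0.0924/0.0751)/(2πk) = 0.2073/(2π·0.0164) = 2.012 m·K/W
ΣR = 0.001217 + 3.148 + 2.012 = 5.161 m·K/W
Q' = ΔT/ΣR = (81 K − 300.1 K)/5.161 = -42.5 W/m
(Negative Q' ⇒ heat flows inward; heat gain = 42.5 W/m.)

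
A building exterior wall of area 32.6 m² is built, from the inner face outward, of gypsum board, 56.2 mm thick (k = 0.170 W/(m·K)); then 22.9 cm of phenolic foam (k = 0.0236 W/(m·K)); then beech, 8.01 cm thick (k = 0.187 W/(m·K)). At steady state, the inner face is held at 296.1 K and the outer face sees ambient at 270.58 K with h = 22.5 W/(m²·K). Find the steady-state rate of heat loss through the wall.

Q = 79.2 W

Resistance network (inner→outer):
  R_gypsum board = L/(kA) = 0.0562/(0.170·32.6) = 0.01014 K/W
  R_phenolic foam = L/(kA) = 0.229/(0.0236·32.6) = 0.2976 K/W
  R_beech = L/(kA) = 0.0801/(0.187·32.6) = 0.01314 K/W
  R_conv,out = 1/(hA) = 1/(22.5·32.6) = 0.001363 K/W
ΣR = 0.01014 + 0.2976 + 0.01314 + 0.001363 = 0.3222 K/W
Q = ΔT/ΣR = (296.1 K − 270.58 K)/0.3222 = 79.2 W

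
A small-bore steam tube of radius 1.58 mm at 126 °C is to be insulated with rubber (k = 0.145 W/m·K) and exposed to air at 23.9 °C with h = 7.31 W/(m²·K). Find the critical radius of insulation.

r_cr = 1.98 cm

For a cylinder, r_cr = k_ins/h = 0.145/7.31 = 0.0198 m = 1.98 cm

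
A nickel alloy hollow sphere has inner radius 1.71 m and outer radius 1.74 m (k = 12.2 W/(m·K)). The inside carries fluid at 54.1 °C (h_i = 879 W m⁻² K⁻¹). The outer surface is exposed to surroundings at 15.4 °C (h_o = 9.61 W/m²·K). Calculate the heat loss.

Series thermal resistances, inner to outer:
  R_conv,in = 1/(4πr²h) = 1/(4π·1.71²·879) = 3.096×10^-5 K/W
  R_nickel alloy = (1/1.71 − 1/1.74)/(4πk) = 0.01008/(4π·12.2) = 6.577×10^-5 K/W
  R_conv,out = 1/(4πr²h) = 1/(4π·1.74²·9.61) = 0.002735 K/W
ΣR = 3.096×10^-5 + 6.577×10^-5 + 0.002735 = 0.002832 K/W
Q = ΔT/ΣR = (54.1 °C − 15.4 °C)/0.002832 = 13700 W

Q = 13.7 kW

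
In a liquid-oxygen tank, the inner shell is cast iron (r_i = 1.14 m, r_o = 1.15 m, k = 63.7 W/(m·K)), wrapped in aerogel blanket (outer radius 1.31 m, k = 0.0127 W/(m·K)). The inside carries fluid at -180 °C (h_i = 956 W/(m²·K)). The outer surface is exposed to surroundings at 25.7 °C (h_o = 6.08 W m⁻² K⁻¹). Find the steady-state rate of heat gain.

Q = 306 W

Treat each layer as a resistance in series:
  R_conv,in = 1/(4πr²h) = 1/(4π·1.14²·956) = 6.405×10^-5 K/W
  R_cast iron = (1/1.14 − 1/1.15)/(4πk) = 0.007628/(4π·63.7) = 9.529×10^-6 K/W
  R_aerogel blanket = (1/1.15 − 1/1.31)/(4πk) = 0.1062/(4π·0.0127) = 0.6655 K/W
  R_conv,out = 1/(4πr²h) = 1/(4π·1.31²·6.08) = 0.007627 K/W
ΣR = 6.405×10^-5 + 9.529×10^-6 + 0.6655 + 0.007627 = 0.6732 K/W
Q = ΔT/ΣR = (-180 °C − 25.7 °C)/0.6732 = -306 W
(Negative Q ⇒ heat flows inward; heat gain = 306 W.)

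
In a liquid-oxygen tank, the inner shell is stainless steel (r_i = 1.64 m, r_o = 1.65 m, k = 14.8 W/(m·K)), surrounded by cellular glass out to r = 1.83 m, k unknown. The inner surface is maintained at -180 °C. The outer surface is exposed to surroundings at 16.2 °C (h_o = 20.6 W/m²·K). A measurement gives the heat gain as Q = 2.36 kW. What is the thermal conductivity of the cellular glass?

k = 0.0579 W/m·K

ΣR = ΔT/Q = |-180 − 16.2|/2360 = 0.08314 K/W
Known resistances:
  R_stainless steel = (1/1.64 − 1/1.65)/(4πk) = 0.003695/(4π·14.8) = 1.987×10^-5 K/W
  R_conv,out = 1/(4πr²h) = 1/(4π·1.83²·20.6) = 0.001154 K/W
R_cellular glass = ΣR − ΣR_known = 0.08314 − 0.001174 = 0.08197 K/W
(1/r₁−1/r₂)/(4πk) = 0.08197 ⇒ k = 0.05961/(4π·0.08197) = 0.0579 W/m·K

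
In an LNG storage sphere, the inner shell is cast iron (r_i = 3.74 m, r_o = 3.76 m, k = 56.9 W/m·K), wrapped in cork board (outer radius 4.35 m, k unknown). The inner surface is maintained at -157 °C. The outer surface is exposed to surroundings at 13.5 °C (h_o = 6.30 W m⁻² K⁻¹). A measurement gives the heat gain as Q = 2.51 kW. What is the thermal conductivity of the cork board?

ΣR = ΔT/Q = |-157 − 13.5|/2510 = 0.06793 K/W
Known resistances:
  R_cast iron = (1/3.74 − 1/3.76)/(4πk) = 0.001422/(4π·56.9) = 1.989×10^-6 K/W
  R_conv,out = 1/(4πr²h) = 1/(4π·4.35²·6.30) = 6.675×10^-4 K/W
R_cork board = ΣR − ΣR_known = 0.06793 − 6.695×10^-4 = 0.06726 K/W
(1/r₁−1/r₂)/(4πk) = 0.06726 ⇒ k = 0.03607/(4π·0.06726) = 0.0427 W/m·K

k = 0.0427 W/m·K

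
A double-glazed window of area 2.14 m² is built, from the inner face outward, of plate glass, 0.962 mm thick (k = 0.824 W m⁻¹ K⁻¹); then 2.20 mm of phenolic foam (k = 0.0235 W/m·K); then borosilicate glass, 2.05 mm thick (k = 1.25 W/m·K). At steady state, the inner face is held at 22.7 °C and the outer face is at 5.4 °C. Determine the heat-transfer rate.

Series thermal resistances, inner to outer:
  R_plate glass = L/(kA) = 9.62×10^-4/(0.824·2.14) = 5.455×10^-4 K/W
  R_phenolic foam = L/(kA) = 0.00220/(0.0235·2.14) = 0.04375 K/W
  R_borosilicate glass = L/(kA) = 0.00205/(1.25·2.14) = 7.664×10^-4 K/W
ΣR = 5.455×10^-4 + 0.04375 + 7.664×10^-4 = 0.04506 K/W
Q = ΔT/ΣR = (22.7 °C − 5.4 °C)/0.04506 = 384 W

Q = 384 W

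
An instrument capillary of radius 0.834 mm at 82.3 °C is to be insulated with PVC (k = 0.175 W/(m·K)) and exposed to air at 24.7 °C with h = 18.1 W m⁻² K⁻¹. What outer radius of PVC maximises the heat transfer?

For a cylinder, r_cr = k_ins/h = 0.175/18.1 = 0.00967 m = 0.967 cm

r_cr = 0.967 cm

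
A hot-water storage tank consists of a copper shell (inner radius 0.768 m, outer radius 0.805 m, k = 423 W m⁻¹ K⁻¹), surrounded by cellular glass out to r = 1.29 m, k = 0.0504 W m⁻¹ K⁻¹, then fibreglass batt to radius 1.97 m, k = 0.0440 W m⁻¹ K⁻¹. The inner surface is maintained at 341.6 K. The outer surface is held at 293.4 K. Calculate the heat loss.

Q = 39.5 W

Resistance network (inner→outer):
  R_copper = (1/0.768 − 1/0.805)/(4πk) = 0.05985/(4π·423) = 1.126×10^-5 K/W
  R_cellular glass = (1/0.805 − 1/1.29)/(4πk) = 0.4670/(4π·0.0504) = 0.7374 K/W
  R_fibreglass batt = (1/1.29 − 1/1.97)/(4πk) = 0.2676/(4π·0.0440) = 0.4839 K/W
ΣR = 1.126×10^-5 + 0.7374 + 0.4839 = 1.221 K/W
Q = ΔT/ΣR = (341.6 K − 293.4 K)/1.221 = 39.5 W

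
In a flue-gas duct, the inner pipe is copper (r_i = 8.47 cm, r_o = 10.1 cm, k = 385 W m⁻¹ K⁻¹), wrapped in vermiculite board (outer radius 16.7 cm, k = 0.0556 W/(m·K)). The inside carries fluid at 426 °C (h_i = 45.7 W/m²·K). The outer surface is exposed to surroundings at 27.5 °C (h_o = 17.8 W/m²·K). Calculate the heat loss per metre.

Q' = 260 W/m

Series thermal resistances, inner to outer:
  R'_conv,in = 1/(2πr h) = 1/(2π·0.0847·45.7) = 0.04112 m·K/W
  R'_copper = ln(0.101/0.0847)/(2πk) = 0.1760/(2π·385) = 7.276×10^-5 m·K/W
  R'_vermiculite board = ln(0.167/0.101)/(2πk) = 0.5029/(2π·0.0556) = 1.439 m·K/W
  R'_conv,out = 1/(2πr h) = 1/(2π·0.167·17.8) = 0.05354 m·K/W
ΣR = 0.04112 + 7.276×10^-5 + 1.439 + 0.05354 = 1.534 m·K/W
Q' = ΔT/ΣR = (426 °C − 27.5 °C)/1.534 = 260 W/m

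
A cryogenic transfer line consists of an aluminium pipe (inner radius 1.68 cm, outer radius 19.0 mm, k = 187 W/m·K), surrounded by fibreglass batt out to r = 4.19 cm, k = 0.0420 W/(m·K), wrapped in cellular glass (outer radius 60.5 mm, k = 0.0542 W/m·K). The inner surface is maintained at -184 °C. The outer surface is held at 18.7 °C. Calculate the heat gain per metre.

Resistance network (inner→outer):
  R'_aluminium = ln(0.0190/0.0168)/(2πk) = 0.1231/(2π·187) = 1.047×10^-4 m·K/W
  R'_fibreglass batt = ln(0.0419/0.0190)/(2πk) = 0.7908/(2π·0.0420) = 2.997 m·K/W
  R'_cellular glass = ln(0.0605/0.0419)/(2πk) = 0.3674/(2π·0.0542) = 1.079 m·K/W
ΣR = 1.047×10^-4 + 2.997 + 1.079 = 4.076 m·K/W
Q' = ΔT/ΣR = (-184 °C − 18.7 °C)/4.076 = -49.7 W/m
(Negative Q' ⇒ heat flows inward; heat gain = 49.7 W/m.)

Q' = 49.7 W/m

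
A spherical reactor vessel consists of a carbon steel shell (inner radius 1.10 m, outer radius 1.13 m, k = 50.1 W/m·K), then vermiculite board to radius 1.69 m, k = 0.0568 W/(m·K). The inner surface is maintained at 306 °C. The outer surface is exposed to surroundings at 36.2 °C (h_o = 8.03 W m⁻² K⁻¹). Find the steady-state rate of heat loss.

Q = 651 W

Resistance network (inner→outer):
  R_carbon steel = (1/1.10 − 1/1.13)/(4πk) = 0.02414/(4π·50.1) = 3.834×10^-5 K/W
  R_vermiculite board = (1/1.13 − 1/1.69)/(4πk) = 0.2932/(4π·0.0568) = 0.4108 K/W
  R_conv,out = 1/(4πr²h) = 1/(4π·1.69²·8.03) = 0.003470 K/W
ΣR = 3.834×10^-5 + 0.4108 + 0.003470 = 0.4143 K/W
Q = ΔT/ΣR = (306 °C − 36.2 °C)/0.4143 = 651 W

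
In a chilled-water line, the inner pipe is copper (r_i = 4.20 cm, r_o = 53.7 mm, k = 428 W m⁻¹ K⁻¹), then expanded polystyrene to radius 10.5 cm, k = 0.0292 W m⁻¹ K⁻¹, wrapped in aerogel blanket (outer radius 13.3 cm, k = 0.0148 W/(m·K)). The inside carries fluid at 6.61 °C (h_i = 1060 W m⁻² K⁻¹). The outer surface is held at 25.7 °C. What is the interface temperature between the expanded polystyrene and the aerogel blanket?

Treat each layer as a resistance in series:
  R'_conv,in = 1/(2πr h) = 1/(2π·0.0420·1060) = 0.003575 m·K/W
  R'_copper = ln(0.0537/0.0420)/(2πk) = 0.2457/(2π·428) = 9.138×10^-5 m·K/W
  R'_expanded polystyrene = ln(0.105/0.0537)/(2πk) = 0.6705/(2π·0.0292) = 3.655 m·K/W
  R'_aerogel blanket = ln(0.133/0.105)/(2πk) = 0.2364/(2π·0.0148) = 2.542 m·K/W
ΣR = 0.003575 + 9.138×10^-5 + 3.655 + 2.542 = 6.201 m·K/W
Q' = ΔT/ΣR = (6.61 °C − 25.7 °C)/6.201 = -3.079 W/m
From the inner boundary to the expanded polystyrene/aerogel blanket interface, ΣR_partial = 3.659 m·K/W.
T_interface = T_in − Q'·ΣR_partial = 6.61 °C − (-3.079)(3.659) = 17.9 °C

T = 17.9 °C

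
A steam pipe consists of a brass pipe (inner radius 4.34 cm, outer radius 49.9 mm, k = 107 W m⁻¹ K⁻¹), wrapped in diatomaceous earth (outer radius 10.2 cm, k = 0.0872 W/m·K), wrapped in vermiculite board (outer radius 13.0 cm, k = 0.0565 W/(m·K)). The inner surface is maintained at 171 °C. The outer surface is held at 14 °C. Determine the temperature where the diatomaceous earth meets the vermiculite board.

Treat each layer as a resistance in series:
  R'_brass = ln(0.0499/0.0434)/(2πk) = 0.1396/(2π·107) = 2.076×10^-4 m·K/W
  R'_diatomaceous earth = ln(0.102/0.0499)/(2πk) = 0.7150/(2π·0.0872) = 1.305 m·K/W
  R'_vermiculite board = ln(0.130/0.102)/(2πk) = 0.2426/(2π·0.0565) = 0.6833 m·K/W
ΣR = 2.076×10^-4 + 1.305 + 0.6833 = 1.989 m·K/W
Q' = ΔT/ΣR = (171 °C − 14 °C)/1.989 = 78.93 W/m
From the inner boundary to the diatomaceous earth/vermiculite board interface, ΣR_partial = 1.305 m·K/W.
T_interface = T_in − Q'·ΣR_partial = 171 °C − (78.93)(1.305) = 68.0 °C

T = 68.0 °C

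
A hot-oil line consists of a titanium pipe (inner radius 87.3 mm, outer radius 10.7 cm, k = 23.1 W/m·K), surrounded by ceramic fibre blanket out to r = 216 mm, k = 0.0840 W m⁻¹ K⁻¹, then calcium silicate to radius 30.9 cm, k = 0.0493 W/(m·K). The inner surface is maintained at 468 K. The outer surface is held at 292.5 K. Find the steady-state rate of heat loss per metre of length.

Q' = 70.5 W/m

Resistance network (inner→outer):
  R'_titanium = ln(0.107/0.0873)/(2πk) = 0.2035/(2π·23.1) = 0.001402 m·K/W
  R'_ceramic fibre blanket = ln(0.216/0.107)/(2πk) = 0.7024/(2π·0.0840) = 1.331 m·K/W
  R'_calcium silicate = ln(0.309/0.216)/(2πk) = 0.3581/(2π·0.0493) = 1.156 m·K/W
ΣR = 0.001402 + 1.331 + 1.156 = 2.488 m·K/W
Q' = ΔT/ΣR = (468 K − 292.5 K)/2.488 = 70.5 W/m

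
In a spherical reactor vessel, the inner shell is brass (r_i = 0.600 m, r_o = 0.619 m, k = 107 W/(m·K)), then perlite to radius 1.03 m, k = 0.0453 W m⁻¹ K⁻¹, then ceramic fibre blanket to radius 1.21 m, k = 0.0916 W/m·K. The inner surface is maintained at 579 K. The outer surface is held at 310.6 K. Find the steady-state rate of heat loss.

Q = 213 W

Series thermal resistances, inner to outer:
  R_brass = (1/0.600 − 1/0.619)/(4πk) = 0.05116/(4π·107) = 3.805×10^-5 K/W
  R_perlite = (1/0.619 − 1/1.03)/(4πk) = 0.6446/(4π·0.0453) = 1.132 K/W
  R_ceramic fibre blanket = (1/1.03 − 1/1.21)/(4πk) = 0.1444/(4π·0.0916) = 0.1255 K/W
ΣR = 3.805×10^-5 + 1.132 + 0.1255 = 1.258 K/W
Q = ΔT/ΣR = (579 K − 310.6 K)/1.258 = 213 W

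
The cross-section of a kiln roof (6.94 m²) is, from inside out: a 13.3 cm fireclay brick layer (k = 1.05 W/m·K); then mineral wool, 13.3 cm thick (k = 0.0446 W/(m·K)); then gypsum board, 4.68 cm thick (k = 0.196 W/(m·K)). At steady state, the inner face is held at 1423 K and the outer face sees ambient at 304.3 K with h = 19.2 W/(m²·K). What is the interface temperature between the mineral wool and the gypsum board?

T = 400 K

Treat each layer as a resistance in series:
  R_fireclay brick = L/(kA) = 0.133/(1.05·6.94) = 0.01825 K/W
  R_mineral wool = L/(kA) = 0.133/(0.0446·6.94) = 0.4297 K/W
  R_gypsum board = L/(kA) = 0.0468/(0.196·6.94) = 0.03441 K/W
  R_conv,out = 1/(hA) = 1/(19.2·6.94) = 0.007505 K/W
ΣR = 0.01825 + 0.4297 + 0.03441 + 0.007505 = 0.4899 K/W
Q = ΔT/ΣR = (1423 K − 304.3 K)/0.4899 = 2284 W
From the inner boundary to the mineral wool/gypsum board interface, ΣR_partial = 0.4480 K/W.
T_interface = T_in − Q·ΣR_partial = 1423 K − (2284)(0.4480) = 400 K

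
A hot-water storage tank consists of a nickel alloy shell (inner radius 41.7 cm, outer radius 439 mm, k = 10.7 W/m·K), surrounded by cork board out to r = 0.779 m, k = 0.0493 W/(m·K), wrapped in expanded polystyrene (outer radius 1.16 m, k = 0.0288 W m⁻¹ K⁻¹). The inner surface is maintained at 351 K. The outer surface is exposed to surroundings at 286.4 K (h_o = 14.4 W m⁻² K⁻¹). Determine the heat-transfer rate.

Q = 23.3 W

Series thermal resistances, inner to outer:
  R_nickel alloy = (1/0.417 − 1/0.439)/(4πk) = 0.1202/(4π·10.7) = 8.938×10^-4 K/W
  R_cork board = (1/0.439 − 1/0.779)/(4πk) = 0.9942/(4π·0.0493) = 1.605 K/W
  R_expanded polystyrene = (1/0.779 − 1/1.16)/(4πk) = 0.4216/(4π·0.0288) = 1.165 K/W
  R_conv,out = 1/(4πr²h) = 1/(4π·1.16²·14.4) = 0.004107 K/W
ΣR = 8.938×10^-4 + 1.605 + 1.165 + 0.004107 = 2.775 K/W
Q = ΔT/ΣR = (351 K − 286.4 K)/2.775 = 23.3 W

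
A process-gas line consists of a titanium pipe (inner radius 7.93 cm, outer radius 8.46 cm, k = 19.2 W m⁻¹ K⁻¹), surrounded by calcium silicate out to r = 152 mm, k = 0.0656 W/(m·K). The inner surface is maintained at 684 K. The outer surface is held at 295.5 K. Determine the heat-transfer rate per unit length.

Q' = 273 W/m

Series thermal resistances, inner to outer:
  R'_titanium = ln(0.0846/0.0793)/(2πk) = 0.06470/(2π·19.2) = 5.363×10^-4 m·K/W
  R'_calcium silicate = ln(0.152/0.0846)/(2πk) = 0.5859/(2π·0.0656) = 1.422 m·K/W
ΣR = 5.363×10^-4 + 1.422 = 1.423 m·K/W
Q' = ΔT/ΣR = (684 K − 295.5 K)/1.423 = 273 W/m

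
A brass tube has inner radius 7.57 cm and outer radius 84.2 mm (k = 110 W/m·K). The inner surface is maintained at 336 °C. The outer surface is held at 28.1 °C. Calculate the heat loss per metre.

Q' = 2πk·ΔT/ln(r₂/r₁) = 2π × 110 × 307.9 / ln(0.0842/0.0757) = 2.00×10^6 W/m

Q' = 2000 kW/m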